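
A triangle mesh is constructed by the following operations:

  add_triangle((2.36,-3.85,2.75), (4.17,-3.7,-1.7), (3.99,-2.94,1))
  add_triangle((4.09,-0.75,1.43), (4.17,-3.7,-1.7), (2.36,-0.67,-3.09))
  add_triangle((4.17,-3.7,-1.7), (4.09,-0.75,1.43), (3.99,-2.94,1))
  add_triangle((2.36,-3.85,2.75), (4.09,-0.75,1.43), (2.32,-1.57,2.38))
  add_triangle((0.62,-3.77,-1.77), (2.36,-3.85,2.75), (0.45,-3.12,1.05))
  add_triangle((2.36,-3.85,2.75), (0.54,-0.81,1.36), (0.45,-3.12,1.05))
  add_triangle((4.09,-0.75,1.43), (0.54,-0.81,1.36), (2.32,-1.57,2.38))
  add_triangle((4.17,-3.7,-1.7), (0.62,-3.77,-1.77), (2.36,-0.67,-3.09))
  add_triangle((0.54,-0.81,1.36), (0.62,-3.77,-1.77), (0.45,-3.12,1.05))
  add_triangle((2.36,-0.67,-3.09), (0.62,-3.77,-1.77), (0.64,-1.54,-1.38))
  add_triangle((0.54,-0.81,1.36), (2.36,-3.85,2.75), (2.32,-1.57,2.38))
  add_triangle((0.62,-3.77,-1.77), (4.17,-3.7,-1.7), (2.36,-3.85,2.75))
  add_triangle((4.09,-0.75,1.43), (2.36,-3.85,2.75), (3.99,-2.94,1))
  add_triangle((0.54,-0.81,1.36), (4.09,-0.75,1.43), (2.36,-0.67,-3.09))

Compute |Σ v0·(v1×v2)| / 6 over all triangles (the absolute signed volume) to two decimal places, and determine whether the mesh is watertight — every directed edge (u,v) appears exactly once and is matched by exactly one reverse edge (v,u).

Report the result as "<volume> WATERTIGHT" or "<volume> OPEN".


Per-triangle v0·(v1×v2)/6:
  t1: +4.7543
  t2: +7.3232
  t3: +3.9634
  t4: +2.1527
  t5: +2.9094
  t6: +0.7004
  t7: +0.1534
  t8: +6.2634
  t9: -0.7118
  t10: +0.2543
  t11: +0.6456
  t12: +10.1587
  t13: +3.8178
  t14: -2.0869
Σ = +40.2980 → |volume| = 40.30

Directed edges: 42 total; 4 unmatched, e.g. (0.54,-0.81,1.36)→(0.62,-3.77,-1.77) → open.

40.30 OPEN


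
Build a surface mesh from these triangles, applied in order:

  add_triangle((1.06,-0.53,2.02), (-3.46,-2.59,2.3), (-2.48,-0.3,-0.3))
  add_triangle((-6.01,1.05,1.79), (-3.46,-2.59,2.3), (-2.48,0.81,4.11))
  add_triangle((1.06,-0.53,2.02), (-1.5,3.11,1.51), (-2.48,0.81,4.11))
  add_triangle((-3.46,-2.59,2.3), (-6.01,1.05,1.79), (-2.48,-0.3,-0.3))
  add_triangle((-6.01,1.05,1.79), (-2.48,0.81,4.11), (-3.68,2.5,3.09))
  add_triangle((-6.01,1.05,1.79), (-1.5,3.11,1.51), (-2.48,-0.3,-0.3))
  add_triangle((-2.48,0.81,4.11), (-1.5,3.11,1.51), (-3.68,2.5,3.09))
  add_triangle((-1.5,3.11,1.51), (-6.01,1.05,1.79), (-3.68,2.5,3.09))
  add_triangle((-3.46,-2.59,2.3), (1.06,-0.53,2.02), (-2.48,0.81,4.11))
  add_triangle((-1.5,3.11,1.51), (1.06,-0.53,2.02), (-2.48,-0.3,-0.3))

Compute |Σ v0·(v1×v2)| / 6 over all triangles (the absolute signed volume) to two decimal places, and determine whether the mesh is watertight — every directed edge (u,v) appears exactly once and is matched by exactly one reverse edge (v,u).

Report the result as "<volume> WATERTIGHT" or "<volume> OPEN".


35.76 WATERTIGHT

Per-triangle v0·(v1×v2)/6:
  t1: -0.9583
  t2: +11.2668
  t3: +4.0159
  t4: +4.2559
  t5: +5.5189
  t6: +2.1819
  t7: +2.7347
  t8: +3.7103
  t9: +6.0680
  t10: -3.0339
Σ = +35.7603 → |volume| = 35.76

Directed edges: 30 total, each appears once with its reverse present → watertight.


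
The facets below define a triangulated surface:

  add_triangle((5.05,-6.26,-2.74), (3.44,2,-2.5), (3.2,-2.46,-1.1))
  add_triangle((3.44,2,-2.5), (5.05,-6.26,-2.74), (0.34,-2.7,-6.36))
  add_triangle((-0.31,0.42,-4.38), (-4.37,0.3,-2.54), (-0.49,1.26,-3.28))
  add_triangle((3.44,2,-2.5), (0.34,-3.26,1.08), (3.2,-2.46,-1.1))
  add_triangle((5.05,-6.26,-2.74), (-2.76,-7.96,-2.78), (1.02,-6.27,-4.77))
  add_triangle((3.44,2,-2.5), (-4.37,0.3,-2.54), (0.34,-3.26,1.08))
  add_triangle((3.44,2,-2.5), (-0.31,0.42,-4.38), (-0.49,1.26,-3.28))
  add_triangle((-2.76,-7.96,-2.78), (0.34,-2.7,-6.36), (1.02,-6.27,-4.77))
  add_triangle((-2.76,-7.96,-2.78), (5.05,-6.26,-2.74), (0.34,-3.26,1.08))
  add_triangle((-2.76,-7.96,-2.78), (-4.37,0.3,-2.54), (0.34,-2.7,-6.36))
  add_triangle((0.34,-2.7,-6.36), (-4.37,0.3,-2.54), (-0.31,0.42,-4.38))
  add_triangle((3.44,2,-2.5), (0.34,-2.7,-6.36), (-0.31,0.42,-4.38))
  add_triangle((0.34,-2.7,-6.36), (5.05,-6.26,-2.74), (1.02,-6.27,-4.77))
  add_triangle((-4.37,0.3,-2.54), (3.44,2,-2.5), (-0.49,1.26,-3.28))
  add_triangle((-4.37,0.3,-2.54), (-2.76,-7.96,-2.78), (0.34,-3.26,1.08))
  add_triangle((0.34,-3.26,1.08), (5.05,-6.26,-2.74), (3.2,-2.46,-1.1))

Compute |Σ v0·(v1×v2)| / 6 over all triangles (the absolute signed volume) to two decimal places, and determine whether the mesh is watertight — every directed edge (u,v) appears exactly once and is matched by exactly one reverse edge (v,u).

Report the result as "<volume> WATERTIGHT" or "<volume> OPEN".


185.02 WATERTIGHT

Per-triangle v0·(v1×v2)/6:
  t1: +4.1579
  t2: +33.7748
  t3: +2.8815
  t4: +0.8577
  t5: +22.3703
  t6: -9.1698
  t7: +2.8278
  t8: +18.5857
  t9: +22.3321
  t10: +36.6308
  t11: +10.0919
  t12: +9.7546
  t13: +17.9314
  t14: +0.8593
  t15: +8.0092
  t16: +3.1236
Σ = +185.0187 → |volume| = 185.02

Directed edges: 48 total, each appears once with its reverse present → watertight.


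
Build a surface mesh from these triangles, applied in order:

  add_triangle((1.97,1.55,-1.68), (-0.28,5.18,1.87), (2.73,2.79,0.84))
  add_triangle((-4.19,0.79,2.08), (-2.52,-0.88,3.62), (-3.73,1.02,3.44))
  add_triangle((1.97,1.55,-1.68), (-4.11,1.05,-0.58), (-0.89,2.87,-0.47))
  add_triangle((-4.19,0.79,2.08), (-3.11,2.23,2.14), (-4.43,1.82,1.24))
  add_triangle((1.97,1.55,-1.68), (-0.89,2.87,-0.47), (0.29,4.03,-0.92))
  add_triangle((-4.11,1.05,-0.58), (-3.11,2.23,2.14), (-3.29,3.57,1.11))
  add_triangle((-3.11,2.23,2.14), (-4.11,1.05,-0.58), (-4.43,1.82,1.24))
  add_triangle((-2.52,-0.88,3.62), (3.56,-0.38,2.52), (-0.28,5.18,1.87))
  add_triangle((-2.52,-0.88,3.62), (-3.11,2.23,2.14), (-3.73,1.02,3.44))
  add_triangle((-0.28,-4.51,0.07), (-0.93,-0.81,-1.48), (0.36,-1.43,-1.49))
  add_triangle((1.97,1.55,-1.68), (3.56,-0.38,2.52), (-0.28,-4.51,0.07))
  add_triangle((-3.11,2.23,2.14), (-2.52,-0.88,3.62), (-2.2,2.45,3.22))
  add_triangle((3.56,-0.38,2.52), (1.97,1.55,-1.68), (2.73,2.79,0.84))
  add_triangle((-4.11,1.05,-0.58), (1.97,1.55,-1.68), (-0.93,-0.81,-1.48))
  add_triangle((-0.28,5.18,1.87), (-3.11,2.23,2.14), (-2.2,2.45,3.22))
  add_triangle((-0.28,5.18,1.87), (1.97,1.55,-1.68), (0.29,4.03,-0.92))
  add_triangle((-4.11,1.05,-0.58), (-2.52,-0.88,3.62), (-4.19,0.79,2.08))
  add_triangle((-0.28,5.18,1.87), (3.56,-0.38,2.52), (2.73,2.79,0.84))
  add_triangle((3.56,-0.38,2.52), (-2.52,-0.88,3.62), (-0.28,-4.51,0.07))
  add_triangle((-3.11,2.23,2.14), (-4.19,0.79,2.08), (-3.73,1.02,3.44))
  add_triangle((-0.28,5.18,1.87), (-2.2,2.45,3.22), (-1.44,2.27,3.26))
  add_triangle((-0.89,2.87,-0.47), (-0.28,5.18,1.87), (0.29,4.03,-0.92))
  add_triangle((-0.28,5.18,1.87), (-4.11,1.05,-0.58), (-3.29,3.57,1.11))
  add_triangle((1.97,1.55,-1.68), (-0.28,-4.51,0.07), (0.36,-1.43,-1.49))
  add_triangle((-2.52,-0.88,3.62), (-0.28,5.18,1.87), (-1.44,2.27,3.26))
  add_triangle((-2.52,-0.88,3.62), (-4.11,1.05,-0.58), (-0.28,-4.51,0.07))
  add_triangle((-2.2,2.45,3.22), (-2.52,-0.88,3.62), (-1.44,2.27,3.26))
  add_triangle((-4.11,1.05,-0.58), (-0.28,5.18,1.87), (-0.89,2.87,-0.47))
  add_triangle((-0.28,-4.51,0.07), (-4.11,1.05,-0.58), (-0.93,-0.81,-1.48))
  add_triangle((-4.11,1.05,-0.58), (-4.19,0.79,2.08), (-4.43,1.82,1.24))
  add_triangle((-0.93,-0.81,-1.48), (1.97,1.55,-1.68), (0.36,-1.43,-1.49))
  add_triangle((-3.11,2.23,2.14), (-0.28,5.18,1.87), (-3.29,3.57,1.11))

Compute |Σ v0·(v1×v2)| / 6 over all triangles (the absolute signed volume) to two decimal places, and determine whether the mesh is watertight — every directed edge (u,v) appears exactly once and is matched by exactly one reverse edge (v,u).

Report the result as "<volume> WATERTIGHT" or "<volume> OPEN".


Per-triangle v0·(v1×v2)/6:
  t1: +5.2735
  t2: +2.0271
  t3: +3.0600
  t4: +1.5109
  t5: +0.7456
  t6: +3.2737
  t7: +0.6182
  t8: +17.9226
  t9: +0.4011
  t10: +1.5034
  t11: +8.0015
  t12: +3.2292
  t13: +4.4801
  t14: +3.3021
  t15: +3.6449
  t16: +3.2289
  t17: +2.0246
  t18: +7.1196
  t19: +14.3732
  t20: +1.6913
  t21: +1.7002
  t22: +2.1670
  t23: +1.9387
  t24: +1.5712
  t25: -0.9316
  t26: +12.3626
  t27: +1.5409
  t28: +4.6618
  t29: +4.3115
  t30: +1.6177
  t31: +1.2483
  t32: +4.0308
Σ = +123.6504 → |volume| = 123.65

Directed edges: 96 total, each appears once with its reverse present → watertight.

123.65 WATERTIGHT


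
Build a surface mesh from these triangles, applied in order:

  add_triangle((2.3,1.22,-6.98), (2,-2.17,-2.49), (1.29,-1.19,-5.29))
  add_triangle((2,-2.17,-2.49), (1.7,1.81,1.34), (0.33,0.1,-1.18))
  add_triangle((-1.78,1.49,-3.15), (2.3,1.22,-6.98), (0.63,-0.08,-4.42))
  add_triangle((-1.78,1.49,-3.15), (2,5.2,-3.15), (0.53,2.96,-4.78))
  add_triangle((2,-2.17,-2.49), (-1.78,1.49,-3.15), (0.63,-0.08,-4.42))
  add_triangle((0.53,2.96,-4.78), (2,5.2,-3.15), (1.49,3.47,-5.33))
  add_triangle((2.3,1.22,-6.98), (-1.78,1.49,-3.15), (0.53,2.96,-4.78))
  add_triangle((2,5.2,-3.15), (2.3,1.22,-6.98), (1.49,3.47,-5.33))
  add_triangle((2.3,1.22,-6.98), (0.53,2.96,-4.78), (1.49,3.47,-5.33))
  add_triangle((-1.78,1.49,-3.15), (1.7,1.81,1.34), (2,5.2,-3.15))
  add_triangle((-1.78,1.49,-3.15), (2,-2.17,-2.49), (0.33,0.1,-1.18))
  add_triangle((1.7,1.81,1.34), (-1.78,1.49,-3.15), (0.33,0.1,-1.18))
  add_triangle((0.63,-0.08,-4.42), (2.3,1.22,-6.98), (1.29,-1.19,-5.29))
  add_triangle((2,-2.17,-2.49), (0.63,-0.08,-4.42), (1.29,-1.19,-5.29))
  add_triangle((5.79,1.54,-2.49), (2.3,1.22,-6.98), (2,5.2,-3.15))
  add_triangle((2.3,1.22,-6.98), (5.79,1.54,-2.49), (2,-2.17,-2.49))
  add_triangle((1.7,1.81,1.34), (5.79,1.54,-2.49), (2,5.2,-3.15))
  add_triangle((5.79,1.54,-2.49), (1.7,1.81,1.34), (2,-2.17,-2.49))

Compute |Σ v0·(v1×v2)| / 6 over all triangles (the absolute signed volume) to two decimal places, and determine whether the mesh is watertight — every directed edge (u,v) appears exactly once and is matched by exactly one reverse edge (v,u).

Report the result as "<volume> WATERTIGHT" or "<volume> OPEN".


Per-triangle v0·(v1×v2)/6:
  t1: +4.2749
  t2: -1.4647
  t3: +3.6981
  t4: +4.9062
  t5: +1.6144
  t6: +2.1045
  t7: +5.8226
  t8: +4.2813
  t9: +2.4279
  t10: +3.0135
  t11: -0.9325
  t12: -1.5057
  t13: +1.5837
  t14: -0.4871
  t15: +25.6428
  t16: +16.5772
  t17: +12.3301
  t18: +3.2644
Σ = +87.1515 → |volume| = 87.15

Directed edges: 54 total, each appears once with its reverse present → watertight.

87.15 WATERTIGHT


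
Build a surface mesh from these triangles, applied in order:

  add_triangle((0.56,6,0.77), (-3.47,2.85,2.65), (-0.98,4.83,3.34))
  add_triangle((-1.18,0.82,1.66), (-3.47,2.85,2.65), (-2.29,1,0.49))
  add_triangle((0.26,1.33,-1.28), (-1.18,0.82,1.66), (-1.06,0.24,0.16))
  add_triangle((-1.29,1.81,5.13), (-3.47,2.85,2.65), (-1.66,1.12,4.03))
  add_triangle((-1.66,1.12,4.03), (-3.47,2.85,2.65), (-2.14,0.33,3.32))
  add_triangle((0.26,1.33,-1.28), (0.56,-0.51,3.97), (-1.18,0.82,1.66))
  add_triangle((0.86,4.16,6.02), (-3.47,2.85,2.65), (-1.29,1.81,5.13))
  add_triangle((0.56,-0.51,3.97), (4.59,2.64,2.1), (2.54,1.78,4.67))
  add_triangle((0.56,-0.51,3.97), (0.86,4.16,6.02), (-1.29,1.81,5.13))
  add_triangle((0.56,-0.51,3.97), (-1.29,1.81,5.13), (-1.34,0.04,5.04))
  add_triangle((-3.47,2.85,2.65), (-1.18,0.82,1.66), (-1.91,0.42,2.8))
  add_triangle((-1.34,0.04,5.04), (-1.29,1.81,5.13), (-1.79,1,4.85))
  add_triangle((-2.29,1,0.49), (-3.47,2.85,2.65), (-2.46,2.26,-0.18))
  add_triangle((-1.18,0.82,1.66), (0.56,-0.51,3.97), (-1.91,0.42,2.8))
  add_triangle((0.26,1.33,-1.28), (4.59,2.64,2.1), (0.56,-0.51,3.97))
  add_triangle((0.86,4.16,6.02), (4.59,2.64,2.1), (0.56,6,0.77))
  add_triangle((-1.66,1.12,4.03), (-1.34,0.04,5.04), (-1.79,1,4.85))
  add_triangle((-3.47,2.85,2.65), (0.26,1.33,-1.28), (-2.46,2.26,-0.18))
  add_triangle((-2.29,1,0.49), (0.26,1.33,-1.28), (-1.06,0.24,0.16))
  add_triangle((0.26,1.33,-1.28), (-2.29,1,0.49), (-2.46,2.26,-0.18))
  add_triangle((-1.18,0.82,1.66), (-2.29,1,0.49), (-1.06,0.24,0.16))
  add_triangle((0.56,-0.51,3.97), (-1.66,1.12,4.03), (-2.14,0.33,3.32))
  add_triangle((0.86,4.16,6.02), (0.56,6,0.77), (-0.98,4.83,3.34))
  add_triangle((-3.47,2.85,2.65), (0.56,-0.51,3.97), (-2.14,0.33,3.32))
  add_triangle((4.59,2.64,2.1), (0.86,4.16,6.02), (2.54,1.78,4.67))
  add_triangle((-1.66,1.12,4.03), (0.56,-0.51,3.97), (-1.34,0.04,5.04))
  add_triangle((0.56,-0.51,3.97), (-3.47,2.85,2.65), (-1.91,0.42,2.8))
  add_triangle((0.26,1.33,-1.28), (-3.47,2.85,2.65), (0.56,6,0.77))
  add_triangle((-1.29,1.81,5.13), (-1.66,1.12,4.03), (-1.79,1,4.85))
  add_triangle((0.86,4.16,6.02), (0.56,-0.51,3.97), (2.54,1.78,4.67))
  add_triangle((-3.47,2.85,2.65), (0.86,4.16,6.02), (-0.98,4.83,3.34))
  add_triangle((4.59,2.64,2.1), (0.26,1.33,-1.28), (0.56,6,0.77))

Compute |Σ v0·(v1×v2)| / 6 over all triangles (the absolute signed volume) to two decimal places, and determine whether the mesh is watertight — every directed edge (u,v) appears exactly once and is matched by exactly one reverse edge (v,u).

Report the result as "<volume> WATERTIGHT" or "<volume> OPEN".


Per-triangle v0·(v1×v2)/6:
  t1: +6.8942
  t2: +0.4952
  t3: -0.4848
  t4: +1.7824
  t5: +2.0434
  t6: -1.3918
  t7: +8.7672
  t8: +3.1395
  t9: +6.5906
  t10: +2.4346
  t11: -0.3884
  t12: +0.8036
  t13: +1.2231
  t14: -0.8463
  t15: -2.4632
  t16: +22.9988
  t17: +0.0179
  t18: +1.6879
  t19: +0.1410
  t20: +0.1649
  t21: +0.1120
  t22: +1.7110
  t23: +9.1327
  t24: -3.5821
  t25: +8.4627
  t26: -1.2088
  t27: +2.8828
  t28: +5.1094
  t29: +0.2460
  t30: +6.1238
  t31: +8.2489
  t32: +6.5405
Σ = +97.3884 → |volume| = 97.39

Directed edges: 96 total, each appears once with its reverse present → watertight.

97.39 WATERTIGHT


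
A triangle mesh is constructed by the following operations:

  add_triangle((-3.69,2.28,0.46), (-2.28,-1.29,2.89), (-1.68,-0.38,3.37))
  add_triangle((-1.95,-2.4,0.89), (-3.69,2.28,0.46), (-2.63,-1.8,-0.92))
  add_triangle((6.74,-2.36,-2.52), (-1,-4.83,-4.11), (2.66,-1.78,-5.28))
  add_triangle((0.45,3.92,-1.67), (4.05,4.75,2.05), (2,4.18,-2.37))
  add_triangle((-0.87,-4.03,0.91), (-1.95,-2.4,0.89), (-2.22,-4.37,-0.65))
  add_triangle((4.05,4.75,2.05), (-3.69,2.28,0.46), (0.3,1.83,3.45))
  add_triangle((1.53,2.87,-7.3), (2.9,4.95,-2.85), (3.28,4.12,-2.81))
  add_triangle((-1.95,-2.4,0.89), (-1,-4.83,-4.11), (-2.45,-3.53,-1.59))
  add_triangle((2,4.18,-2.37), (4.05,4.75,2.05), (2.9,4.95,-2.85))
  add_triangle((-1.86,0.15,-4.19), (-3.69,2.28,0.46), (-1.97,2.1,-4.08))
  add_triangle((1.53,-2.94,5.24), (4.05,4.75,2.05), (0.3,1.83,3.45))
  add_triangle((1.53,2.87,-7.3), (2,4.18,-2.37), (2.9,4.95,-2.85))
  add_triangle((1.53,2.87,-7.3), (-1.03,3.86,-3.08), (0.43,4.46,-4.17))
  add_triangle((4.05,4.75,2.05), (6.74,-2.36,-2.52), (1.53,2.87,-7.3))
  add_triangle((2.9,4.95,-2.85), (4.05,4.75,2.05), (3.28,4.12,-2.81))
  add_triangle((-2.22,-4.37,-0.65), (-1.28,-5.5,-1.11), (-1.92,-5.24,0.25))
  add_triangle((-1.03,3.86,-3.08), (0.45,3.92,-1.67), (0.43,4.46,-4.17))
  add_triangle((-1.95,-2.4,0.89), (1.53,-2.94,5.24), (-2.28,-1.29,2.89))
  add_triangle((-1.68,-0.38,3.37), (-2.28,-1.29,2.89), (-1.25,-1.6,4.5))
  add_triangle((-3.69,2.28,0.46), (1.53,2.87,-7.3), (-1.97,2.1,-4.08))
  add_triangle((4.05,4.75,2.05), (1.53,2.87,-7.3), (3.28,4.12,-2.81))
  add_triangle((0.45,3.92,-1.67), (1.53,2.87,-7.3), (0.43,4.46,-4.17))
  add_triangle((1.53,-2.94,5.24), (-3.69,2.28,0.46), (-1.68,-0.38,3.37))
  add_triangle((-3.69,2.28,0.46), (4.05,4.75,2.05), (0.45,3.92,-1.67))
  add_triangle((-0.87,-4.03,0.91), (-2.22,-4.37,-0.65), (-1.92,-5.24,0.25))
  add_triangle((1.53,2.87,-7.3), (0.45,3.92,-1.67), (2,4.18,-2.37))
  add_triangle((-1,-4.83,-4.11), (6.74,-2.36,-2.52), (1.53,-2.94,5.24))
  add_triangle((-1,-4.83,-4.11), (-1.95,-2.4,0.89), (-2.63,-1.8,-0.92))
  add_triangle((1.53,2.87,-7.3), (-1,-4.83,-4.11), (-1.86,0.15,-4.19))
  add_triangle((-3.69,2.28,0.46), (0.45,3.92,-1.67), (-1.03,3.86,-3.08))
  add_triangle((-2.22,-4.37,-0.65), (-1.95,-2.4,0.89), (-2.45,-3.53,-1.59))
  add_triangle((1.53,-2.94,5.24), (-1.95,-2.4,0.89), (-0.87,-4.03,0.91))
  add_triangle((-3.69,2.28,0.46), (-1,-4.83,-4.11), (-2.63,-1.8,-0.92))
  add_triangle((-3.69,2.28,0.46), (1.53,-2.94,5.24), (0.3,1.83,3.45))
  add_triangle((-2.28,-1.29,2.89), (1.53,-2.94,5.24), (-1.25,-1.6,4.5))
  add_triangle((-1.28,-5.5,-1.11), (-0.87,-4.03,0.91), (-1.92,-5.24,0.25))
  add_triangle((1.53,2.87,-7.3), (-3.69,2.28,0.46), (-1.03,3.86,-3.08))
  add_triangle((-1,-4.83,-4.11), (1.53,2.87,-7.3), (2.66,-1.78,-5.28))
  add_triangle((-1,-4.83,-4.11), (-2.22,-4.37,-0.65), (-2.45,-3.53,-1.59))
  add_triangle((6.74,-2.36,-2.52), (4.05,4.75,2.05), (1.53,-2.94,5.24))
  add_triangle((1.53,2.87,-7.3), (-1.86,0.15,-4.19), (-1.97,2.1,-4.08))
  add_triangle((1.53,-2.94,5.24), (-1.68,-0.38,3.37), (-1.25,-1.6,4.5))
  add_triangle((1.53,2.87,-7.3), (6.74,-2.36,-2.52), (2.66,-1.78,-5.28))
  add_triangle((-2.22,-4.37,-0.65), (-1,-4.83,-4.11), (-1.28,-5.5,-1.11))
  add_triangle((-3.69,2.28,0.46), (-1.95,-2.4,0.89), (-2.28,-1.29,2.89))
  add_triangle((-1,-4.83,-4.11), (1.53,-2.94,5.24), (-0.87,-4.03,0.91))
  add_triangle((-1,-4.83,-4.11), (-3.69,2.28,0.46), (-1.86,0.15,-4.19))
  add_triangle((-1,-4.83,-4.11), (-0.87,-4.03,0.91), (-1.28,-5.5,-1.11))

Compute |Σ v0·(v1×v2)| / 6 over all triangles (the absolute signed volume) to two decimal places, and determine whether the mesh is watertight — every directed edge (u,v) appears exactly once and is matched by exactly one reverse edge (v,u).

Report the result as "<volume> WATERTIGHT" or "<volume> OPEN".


Per-triangle v0·(v1×v2)/6:
  t1: +2.9733
  t2: +4.1292
  t3: +20.6629
  t4: +5.3950
  t5: +1.8726
  t6: +12.3880
  t7: +4.0908
  t8: -2.4042
  t9: +1.8103
  t10: +5.0589
  t11: +14.9956
  t12: +2.0961
  t13: +4.3189
  t14: +60.2528
  t15: +3.8773
  t16: +1.2929
  t17: +2.1078
  t18: +5.8250
  t19: +1.0529
  t20: +6.2901
  t21: -1.7570
  t22: +2.1060
  t23: +0.8591
  t24: +13.7946
  t25: -0.0670
  t26: +5.5736
  t27: +45.9306
  t28: +4.6128
  t29: +18.0831
  t30: +5.0839
  t31: +1.1633
  t32: +4.9072
  t33: +4.7390
  t34: +11.0091
  t35: +1.7808
  t36: +1.1880
  t37: +6.5658
  t38: +20.9146
  t39: +2.7498
  t40: +49.8970
  t41: +6.7988
  t42: +1.2313
  t43: +22.8087
  t44: +3.4309
  t45: +4.7033
  t46: +7.6927
  t47: +12.2128
  t48: +0.3911
Σ = +416.4901 → |volume| = 416.49

Directed edges: 144 total, each appears once with its reverse present → watertight.

416.49 WATERTIGHT


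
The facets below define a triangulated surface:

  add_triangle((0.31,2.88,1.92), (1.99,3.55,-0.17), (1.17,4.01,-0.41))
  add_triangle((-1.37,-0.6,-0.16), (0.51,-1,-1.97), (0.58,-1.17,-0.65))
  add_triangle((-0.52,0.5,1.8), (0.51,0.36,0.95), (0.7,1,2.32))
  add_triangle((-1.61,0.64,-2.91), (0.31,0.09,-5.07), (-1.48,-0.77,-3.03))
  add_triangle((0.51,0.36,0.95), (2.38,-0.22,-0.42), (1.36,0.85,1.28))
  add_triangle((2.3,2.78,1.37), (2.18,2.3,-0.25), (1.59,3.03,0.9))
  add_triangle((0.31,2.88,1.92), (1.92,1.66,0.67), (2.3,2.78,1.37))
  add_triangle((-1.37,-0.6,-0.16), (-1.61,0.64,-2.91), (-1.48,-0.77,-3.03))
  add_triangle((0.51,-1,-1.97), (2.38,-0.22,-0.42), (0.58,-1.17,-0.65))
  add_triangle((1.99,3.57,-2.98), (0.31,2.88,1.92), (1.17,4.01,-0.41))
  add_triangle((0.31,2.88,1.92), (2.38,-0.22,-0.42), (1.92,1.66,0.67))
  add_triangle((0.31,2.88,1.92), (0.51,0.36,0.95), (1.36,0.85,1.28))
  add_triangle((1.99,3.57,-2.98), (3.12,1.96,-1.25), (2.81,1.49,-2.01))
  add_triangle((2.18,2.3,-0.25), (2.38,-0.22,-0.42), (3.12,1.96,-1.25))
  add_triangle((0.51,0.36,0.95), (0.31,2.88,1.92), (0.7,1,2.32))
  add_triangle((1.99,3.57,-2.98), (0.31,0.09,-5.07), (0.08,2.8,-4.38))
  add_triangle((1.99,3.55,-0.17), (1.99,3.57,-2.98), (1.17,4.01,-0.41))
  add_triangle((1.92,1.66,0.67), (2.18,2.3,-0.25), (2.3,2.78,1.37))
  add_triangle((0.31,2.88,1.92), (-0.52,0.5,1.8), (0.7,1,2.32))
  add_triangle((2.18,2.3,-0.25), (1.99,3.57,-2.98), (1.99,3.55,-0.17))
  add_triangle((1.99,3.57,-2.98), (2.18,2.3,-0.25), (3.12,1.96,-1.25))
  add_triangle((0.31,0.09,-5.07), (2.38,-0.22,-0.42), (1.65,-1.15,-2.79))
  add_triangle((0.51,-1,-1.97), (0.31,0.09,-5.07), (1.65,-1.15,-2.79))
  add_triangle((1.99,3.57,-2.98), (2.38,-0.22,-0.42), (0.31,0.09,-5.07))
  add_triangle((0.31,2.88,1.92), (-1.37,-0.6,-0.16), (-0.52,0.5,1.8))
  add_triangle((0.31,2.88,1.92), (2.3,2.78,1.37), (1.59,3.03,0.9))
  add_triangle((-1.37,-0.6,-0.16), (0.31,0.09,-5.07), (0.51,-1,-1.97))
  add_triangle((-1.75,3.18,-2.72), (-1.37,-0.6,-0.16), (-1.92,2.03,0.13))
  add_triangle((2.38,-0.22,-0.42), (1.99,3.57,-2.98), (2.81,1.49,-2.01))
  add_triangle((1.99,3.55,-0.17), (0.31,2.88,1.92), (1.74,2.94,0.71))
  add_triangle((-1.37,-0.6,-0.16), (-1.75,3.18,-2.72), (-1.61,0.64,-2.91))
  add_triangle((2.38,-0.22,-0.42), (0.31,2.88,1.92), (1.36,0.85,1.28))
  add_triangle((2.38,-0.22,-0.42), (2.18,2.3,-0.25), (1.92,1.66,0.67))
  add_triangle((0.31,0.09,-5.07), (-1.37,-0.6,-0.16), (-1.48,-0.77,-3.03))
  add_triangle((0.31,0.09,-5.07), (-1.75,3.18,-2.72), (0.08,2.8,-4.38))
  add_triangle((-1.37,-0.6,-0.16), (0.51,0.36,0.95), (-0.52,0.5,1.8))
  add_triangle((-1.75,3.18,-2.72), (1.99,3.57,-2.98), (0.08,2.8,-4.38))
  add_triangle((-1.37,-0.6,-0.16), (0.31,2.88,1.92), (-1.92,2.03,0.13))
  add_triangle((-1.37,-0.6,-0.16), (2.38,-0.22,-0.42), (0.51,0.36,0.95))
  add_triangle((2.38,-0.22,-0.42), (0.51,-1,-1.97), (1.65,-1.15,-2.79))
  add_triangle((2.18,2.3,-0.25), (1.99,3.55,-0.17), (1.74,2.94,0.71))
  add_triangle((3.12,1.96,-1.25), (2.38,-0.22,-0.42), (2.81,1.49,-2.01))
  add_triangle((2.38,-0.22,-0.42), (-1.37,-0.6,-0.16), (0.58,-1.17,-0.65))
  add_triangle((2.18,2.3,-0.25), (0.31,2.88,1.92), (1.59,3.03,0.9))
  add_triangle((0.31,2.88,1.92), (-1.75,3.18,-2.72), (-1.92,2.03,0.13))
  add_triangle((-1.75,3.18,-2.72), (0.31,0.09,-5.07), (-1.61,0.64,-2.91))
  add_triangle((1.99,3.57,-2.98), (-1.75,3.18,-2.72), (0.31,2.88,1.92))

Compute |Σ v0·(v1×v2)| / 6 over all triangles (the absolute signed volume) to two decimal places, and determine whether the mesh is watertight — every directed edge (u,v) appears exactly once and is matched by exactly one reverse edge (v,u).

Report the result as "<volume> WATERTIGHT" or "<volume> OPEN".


Per-triangle v0·(v1×v2)/6:
  t1: +1.4806
  t2: +0.4594
  t3: +0.0442
  t4: +2.0725
  t5: +0.1570
  t6: +0.6639
  t7: -0.0154
  t8: +0.9532
  t9: +0.6255
  t10: -0.4768
  t11: +0.2754
  t12: +0.2710
  t13: +1.3791
  t14: +0.8141
  t15: +0.1721
  t16: +4.7166
  t17: +1.7900
  t18: +0.3314
  t19: +0.8724
  t20: +1.4813
  t21: +1.8082
  t22: +2.1020
  t23: +0.8990
  t24: +7.3444
  t25: +0.8529
  t26: +0.7824
  t27: +1.4051
  t28: +1.9682
  t29: -0.4300
  t30: +0.7686
  t31: +1.6801
  t32: +0.9894
  t33: +0.9028
  t34: -0.1122
  t35: +3.9111
  t36: +0.0899
  t37: +4.2237
  t38: +1.0129
  t39: +0.2349
  t40: +0.2006
  t41: +0.4560
  t42: +0.8650
  t43: -0.0201
  t44: +0.0430
  t45: +3.7396
  t46: +3.7787
  t47: +9.1135
Σ = +66.6771 → |volume| = 66.68

Directed edges: 141 total; 3 unmatched, e.g. (0.31,2.88,1.92)→(1.74,2.94,0.71) → open.

66.68 OPEN


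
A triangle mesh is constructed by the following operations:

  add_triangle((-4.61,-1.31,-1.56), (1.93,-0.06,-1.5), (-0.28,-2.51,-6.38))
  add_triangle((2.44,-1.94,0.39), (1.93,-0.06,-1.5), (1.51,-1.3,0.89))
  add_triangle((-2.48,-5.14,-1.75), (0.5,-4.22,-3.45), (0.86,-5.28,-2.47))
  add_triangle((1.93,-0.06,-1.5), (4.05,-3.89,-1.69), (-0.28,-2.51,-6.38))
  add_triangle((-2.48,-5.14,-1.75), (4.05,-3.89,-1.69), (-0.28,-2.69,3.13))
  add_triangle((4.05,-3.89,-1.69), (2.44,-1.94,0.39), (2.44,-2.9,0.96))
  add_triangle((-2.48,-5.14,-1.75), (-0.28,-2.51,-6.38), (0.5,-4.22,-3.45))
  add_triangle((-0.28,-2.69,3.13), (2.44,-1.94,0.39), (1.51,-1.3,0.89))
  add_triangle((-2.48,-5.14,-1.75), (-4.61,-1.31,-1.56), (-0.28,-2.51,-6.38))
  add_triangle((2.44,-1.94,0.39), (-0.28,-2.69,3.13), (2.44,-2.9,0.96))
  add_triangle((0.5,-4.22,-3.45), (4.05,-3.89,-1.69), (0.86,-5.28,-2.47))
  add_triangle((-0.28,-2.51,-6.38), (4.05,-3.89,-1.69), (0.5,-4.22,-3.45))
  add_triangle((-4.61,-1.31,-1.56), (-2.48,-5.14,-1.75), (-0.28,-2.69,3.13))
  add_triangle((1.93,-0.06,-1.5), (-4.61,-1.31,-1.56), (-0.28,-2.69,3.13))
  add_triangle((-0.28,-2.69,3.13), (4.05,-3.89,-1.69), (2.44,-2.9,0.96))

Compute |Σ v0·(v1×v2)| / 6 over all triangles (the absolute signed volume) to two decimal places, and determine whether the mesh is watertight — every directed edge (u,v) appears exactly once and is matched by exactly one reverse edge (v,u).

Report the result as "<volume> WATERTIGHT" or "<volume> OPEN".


Per-triangle v0·(v1×v2)/6:
  t1: +1.0824
  t2: +0.3158
  t3: +4.4162
  t4: +9.1693
  t5: +20.8611
  t6: +1.0678
  t7: +10.3988
  t8: +0.6399
  t9: +19.7179
  t10: +0.5643
  t11: +4.4157
  t12: +10.3201
  t13: +12.8159
  t14: -5.8260
  t15: +2.8193
Σ = +92.7786 → |volume| = 92.78

Directed edges: 45 total; 9 unmatched, e.g. (2.44,-1.94,0.39)→(1.93,-0.06,-1.5) → open.

92.78 OPEN


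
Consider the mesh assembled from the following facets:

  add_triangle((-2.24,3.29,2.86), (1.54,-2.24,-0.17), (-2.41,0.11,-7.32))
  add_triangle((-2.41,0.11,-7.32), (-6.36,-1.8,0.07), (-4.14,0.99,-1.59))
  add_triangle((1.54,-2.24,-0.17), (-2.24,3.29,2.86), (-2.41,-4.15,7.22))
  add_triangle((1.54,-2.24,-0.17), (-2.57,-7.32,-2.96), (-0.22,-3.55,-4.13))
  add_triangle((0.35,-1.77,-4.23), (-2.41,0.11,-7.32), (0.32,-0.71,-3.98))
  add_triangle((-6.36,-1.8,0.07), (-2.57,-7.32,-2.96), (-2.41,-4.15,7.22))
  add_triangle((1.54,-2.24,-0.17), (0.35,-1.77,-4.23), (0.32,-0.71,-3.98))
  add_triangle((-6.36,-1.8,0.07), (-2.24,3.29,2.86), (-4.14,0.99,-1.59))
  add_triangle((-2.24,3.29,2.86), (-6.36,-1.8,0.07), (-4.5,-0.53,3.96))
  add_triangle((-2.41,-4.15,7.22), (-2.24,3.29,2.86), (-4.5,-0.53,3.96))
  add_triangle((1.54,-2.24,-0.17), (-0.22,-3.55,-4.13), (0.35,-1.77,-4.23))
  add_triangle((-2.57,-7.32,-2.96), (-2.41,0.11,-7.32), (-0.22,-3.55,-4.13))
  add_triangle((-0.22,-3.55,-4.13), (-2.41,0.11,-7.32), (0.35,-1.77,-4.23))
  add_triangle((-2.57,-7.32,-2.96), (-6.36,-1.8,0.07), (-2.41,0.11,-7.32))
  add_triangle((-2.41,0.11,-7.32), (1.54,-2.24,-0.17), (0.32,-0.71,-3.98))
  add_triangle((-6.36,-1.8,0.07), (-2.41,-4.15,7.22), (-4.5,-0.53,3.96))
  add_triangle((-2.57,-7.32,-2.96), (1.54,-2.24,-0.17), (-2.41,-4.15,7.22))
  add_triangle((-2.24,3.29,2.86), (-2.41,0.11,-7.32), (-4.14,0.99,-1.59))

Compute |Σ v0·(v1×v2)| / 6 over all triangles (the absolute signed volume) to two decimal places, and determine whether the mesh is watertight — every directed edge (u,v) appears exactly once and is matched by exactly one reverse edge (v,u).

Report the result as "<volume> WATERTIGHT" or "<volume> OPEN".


Per-triangle v0·(v1×v2)/6:
  t1: -2.2150
  t2: +15.4606
  t3: +5.1905
  t4: +8.5690
  t5: +2.0104
  t6: +61.2544
  t7: +1.0136
  t8: +13.2999
  t9: +14.0304
  t10: +16.1684
  t11: +2.8188
  t12: +17.2709
  t13: +5.1299
  t14: +53.8480
  t15: -2.9616
  t16: +20.0448
  t17: +26.1107
  t18: +10.9556
Σ = +267.9992 → |volume| = 268.00

Directed edges: 54 total, each appears once with its reverse present → watertight.

268.00 WATERTIGHT


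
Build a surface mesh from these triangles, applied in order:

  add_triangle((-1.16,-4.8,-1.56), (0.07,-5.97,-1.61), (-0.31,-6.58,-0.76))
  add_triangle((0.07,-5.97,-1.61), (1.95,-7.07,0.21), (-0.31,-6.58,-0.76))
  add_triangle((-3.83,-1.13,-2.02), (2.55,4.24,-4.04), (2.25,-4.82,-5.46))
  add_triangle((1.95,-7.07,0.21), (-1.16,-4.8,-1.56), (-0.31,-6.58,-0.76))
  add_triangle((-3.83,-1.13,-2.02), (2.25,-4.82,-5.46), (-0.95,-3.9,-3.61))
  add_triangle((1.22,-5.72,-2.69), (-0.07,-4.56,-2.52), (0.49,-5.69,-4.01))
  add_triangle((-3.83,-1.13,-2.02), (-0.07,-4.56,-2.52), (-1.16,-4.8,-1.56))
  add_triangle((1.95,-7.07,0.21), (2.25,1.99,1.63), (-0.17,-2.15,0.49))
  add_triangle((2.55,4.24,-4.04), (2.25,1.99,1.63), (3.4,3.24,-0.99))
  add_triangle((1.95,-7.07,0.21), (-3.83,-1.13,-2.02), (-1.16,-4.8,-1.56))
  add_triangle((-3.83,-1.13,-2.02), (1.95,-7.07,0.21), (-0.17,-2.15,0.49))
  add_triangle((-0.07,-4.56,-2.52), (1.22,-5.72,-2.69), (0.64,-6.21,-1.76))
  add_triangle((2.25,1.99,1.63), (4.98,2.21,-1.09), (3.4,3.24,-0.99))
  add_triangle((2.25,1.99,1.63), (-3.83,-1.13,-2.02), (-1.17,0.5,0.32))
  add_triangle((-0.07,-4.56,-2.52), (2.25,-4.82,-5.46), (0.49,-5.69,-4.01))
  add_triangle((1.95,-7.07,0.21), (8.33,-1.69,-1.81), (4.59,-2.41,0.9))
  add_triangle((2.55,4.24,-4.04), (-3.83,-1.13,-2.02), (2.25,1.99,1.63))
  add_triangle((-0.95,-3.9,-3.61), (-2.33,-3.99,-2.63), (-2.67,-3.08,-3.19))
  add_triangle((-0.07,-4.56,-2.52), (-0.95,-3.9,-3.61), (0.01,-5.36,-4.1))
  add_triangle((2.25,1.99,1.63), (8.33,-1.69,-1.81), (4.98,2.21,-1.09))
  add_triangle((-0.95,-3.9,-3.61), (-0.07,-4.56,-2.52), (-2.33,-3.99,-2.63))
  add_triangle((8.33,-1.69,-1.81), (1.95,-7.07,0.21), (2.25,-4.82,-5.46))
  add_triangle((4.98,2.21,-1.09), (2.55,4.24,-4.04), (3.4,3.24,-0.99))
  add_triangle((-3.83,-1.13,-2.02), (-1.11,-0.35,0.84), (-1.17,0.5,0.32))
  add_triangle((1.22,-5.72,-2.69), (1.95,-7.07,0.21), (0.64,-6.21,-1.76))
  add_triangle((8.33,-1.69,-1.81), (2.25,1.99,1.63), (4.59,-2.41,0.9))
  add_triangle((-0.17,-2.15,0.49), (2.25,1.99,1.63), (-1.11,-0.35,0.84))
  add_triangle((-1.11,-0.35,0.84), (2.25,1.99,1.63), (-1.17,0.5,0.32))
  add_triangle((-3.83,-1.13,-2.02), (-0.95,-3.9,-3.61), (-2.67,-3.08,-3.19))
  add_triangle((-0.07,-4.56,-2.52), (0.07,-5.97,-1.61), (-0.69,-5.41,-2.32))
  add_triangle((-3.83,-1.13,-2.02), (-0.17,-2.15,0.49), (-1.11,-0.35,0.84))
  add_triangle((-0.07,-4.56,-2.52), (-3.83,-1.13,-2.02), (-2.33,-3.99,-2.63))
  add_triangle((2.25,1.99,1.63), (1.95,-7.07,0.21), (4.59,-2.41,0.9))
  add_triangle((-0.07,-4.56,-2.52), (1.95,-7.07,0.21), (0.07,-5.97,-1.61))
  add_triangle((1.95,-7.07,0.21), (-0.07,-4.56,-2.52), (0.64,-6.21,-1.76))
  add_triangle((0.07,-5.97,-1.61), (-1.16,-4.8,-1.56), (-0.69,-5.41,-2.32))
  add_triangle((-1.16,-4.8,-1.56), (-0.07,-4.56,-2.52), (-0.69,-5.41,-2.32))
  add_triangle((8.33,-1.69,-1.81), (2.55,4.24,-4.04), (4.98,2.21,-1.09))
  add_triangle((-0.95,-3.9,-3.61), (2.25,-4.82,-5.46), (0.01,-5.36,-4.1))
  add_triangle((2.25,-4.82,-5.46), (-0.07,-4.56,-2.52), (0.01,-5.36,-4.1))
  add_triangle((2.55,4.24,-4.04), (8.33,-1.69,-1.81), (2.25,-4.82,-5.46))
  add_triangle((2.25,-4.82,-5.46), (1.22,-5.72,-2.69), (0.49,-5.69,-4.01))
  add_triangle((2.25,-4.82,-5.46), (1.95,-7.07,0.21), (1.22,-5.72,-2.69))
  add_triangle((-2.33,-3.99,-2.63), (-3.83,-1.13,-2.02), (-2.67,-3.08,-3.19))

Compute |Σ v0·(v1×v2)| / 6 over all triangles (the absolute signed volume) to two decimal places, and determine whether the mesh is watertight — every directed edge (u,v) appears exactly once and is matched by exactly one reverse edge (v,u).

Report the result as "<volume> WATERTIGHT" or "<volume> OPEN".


Per-triangle v0·(v1×v2)/6:
  t1: +1.3300
  t2: +2.7001
  t3: +33.6474
  t4: -1.4664
  t5: +4.4748
  t6: +1.0670
  t7: +4.3182
  t8: +2.9240
  t9: +2.0558
  t10: +2.2985
  t11: +3.9260
  t12: +1.3985
  t13: +3.2520
  t14: +0.5541
  t15: -0.3017
  t16: +16.2803
  t17: +5.5455
  t18: +1.6261
  t19: +0.8718
  t20: +9.5003
  t21: +2.2208
  t22: +49.9026
  t23: +4.3688
  t24: +0.7825
  t25: +2.7958
  t26: +10.7946
  t27: +1.3781
  t28: +0.6697
  t29: +0.4321
  t30: +0.8615
  t31: +1.9023
  t32: -1.1747
  t33: +5.0805
  t34: +2.1370
  t35: -0.3147
  t36: +0.8430
  t37: +0.0489
  t38: +15.5330
  t39: +2.7711
  t40: +1.8137
  t41: +53.9508
  t42: +3.7570
  t43: +5.4636
  t44: +1.7061
Σ = +263.7259 → |volume| = 263.73

Directed edges: 132 total, each appears once with its reverse present → watertight.

263.73 WATERTIGHT


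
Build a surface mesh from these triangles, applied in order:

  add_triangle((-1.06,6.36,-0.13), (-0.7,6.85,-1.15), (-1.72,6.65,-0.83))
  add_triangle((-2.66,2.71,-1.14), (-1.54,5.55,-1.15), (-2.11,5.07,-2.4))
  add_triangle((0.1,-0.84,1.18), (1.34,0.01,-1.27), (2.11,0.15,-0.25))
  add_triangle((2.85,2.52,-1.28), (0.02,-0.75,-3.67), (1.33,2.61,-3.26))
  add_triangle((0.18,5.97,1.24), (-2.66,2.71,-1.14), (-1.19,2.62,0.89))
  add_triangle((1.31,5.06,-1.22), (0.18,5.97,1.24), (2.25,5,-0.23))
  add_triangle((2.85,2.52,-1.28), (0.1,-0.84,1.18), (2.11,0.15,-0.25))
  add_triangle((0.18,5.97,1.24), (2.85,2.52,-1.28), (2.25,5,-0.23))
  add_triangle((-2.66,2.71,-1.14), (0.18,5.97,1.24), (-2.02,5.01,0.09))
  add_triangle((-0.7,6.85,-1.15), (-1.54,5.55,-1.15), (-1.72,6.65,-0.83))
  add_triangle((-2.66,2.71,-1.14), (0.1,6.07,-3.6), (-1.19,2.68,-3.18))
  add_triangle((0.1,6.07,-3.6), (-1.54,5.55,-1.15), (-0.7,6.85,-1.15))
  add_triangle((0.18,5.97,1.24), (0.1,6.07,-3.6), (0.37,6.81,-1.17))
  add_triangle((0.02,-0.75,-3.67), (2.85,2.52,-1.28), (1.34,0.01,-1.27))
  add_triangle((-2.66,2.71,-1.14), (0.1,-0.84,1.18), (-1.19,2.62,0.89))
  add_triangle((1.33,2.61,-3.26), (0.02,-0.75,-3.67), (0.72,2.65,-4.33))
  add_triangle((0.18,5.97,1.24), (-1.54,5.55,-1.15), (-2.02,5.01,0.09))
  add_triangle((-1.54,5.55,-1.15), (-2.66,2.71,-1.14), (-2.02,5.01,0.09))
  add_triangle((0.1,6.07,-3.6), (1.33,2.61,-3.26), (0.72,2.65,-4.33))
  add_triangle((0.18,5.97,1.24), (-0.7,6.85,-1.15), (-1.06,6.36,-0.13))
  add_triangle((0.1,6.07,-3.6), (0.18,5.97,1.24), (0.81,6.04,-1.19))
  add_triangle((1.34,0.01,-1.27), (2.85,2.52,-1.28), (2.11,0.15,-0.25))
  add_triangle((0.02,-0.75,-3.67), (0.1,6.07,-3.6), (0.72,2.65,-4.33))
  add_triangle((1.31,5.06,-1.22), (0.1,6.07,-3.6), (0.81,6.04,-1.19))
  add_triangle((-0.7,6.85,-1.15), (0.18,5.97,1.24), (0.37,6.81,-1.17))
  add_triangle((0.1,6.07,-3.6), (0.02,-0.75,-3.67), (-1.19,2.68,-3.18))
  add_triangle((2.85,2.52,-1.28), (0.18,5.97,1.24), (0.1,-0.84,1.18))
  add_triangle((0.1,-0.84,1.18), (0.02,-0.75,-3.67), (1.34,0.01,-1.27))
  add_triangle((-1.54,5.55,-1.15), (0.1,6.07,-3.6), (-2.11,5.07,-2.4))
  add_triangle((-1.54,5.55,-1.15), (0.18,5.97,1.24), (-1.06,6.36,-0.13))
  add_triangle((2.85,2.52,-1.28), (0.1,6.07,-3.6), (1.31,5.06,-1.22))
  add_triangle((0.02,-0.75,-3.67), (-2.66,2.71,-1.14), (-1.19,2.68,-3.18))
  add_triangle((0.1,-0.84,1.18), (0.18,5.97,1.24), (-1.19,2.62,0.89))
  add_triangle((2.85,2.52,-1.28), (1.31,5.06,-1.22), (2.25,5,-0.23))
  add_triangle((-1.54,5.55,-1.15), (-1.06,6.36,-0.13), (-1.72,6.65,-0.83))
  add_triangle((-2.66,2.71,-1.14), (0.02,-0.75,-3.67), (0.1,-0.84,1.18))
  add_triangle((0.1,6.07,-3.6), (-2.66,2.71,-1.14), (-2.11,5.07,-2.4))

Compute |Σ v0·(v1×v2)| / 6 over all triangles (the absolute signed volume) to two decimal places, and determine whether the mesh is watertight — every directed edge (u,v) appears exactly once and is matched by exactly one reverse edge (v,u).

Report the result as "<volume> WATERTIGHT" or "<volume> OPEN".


Per-triangle v0·(v1×v2)/6:
  t1: +0.9798
  t2: +2.0054
  t3: +0.3668
  t4: +3.4646
  t5: +3.0935
  t6: +3.2826
  t7: +0.6906
  t8: -0.2656
  t9: -1.0853
  t10: +0.5774
  t11: +4.9354
  t12: +3.0460
  t13: -1.0099
  t14: +1.7994
  t15: +1.1678
  t16: +1.4417
  t17: +3.3595
  t18: +2.3281
  t19: +2.4200
  t20: +1.8956
  t21: +3.2387
  t22: +0.9339
  t23: +2.7252
  t24: +1.6885
  t25: +2.7527
  t26: +5.1896
  t27: +3.9634
  t28: +0.8991
  t29: +3.7508
  t30: -0.4031
  t31: +4.7940
  t32: +3.2571
  t33: +1.7533
  t34: +2.3498
  t35: -0.2196
  t36: +1.5716
  t37: +0.6238
Σ = +73.3621 → |volume| = 73.36

Directed edges: 111 total; 9 unmatched, e.g. (1.33,2.61,-3.26)→(2.85,2.52,-1.28) → open.

73.36 OPEN


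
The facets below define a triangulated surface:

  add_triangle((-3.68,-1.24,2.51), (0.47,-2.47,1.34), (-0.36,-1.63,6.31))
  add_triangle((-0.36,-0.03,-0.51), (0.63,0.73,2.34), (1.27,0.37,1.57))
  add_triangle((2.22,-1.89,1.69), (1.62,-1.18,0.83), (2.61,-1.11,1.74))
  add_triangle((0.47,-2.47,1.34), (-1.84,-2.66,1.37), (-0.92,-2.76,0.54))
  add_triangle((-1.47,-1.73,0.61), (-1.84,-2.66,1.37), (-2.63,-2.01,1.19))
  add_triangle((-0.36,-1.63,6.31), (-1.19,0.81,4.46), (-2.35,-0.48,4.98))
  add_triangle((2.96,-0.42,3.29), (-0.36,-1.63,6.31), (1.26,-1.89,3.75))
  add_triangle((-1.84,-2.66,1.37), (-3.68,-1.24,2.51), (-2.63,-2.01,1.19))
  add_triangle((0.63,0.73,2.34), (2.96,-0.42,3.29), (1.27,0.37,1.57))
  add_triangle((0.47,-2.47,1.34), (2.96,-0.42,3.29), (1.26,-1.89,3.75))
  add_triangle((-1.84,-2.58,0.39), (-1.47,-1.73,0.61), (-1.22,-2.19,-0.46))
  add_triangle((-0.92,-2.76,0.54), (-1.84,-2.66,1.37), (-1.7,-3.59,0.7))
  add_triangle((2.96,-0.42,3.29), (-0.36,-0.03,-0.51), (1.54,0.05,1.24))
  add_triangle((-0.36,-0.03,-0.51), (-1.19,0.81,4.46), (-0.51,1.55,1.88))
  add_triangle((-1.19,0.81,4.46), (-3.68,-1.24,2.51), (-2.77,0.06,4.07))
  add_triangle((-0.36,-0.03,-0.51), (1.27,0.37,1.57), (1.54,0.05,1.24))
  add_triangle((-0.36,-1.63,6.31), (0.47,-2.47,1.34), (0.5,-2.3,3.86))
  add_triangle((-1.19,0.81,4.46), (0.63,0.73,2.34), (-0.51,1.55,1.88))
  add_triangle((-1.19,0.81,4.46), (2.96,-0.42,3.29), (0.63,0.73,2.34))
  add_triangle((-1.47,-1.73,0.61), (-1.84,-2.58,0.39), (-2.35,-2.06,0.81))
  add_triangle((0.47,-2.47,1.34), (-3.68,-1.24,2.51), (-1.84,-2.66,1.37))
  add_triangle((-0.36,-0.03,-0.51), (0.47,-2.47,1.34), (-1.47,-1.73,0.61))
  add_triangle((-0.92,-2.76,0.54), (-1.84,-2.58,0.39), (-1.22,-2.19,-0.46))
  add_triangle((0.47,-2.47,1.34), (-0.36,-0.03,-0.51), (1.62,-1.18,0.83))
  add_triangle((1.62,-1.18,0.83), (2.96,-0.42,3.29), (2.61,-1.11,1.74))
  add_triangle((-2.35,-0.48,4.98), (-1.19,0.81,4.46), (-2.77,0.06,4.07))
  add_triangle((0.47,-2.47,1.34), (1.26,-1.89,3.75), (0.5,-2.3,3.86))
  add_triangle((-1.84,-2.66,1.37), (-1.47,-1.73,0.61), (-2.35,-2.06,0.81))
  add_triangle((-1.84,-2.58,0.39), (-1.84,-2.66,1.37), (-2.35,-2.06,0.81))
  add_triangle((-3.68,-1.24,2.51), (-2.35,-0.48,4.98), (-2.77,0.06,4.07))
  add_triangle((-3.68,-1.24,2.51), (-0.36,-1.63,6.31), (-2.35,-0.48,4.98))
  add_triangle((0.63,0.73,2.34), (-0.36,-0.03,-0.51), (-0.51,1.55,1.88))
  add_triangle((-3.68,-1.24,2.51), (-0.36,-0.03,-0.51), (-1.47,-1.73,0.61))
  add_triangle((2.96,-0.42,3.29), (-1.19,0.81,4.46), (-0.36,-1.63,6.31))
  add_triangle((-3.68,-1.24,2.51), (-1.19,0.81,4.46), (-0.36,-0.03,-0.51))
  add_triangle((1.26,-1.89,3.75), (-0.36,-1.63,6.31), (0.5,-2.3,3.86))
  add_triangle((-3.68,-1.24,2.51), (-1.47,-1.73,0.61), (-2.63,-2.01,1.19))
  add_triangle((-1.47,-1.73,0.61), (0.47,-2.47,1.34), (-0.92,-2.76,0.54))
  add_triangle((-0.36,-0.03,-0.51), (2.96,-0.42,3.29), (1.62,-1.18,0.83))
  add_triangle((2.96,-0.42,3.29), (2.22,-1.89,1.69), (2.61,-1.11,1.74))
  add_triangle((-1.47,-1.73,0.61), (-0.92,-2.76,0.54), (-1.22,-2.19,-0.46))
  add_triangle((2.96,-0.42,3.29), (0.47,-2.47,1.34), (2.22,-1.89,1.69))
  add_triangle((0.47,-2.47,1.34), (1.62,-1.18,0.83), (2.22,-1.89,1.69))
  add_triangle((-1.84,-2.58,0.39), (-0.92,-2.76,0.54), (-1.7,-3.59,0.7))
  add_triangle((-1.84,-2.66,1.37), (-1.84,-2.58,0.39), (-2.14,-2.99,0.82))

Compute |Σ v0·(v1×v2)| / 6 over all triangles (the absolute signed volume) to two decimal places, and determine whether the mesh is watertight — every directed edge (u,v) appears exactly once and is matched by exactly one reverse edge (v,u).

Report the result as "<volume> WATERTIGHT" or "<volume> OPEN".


Per-triangle v0·(v1×v2)/6:
  t1: +8.2397
  t2: +0.0323
  t3: +0.1477
  t4: +0.8811
  t5: +0.1732
  t6: +3.4695
  t7: +3.7162
  t8: +0.8348
  t9: +0.3811
  t10: +2.0955
  t11: +0.0291
  t12: +0.1978
  t13: +0.0334
  t14: +0.4453
  t15: -0.6032
  t16: +0.0160
  t17: +0.8599
  t18: +1.1288
  t19: +1.8189
  t20: -0.0814
  t21: +1.8923
  t22: +0.3403
  t23: +0.3747
  t24: +0.2737
  t25: -0.1900
  t26: +1.2175
  t27: +0.8983
  t28: -0.0848
  t29: +0.3788
  t30: +1.6405
  t31: +4.2849
  t32: -0.0325
  t33: +0.5941
  t34: +6.9182
  t35: +0.7655
  t36: +1.3218
  t37: -0.1866
  t38: -0.5136
  t39: +0.0127
  t40: +0.6184
  t41: -0.4263
  t42: +1.5571
  t43: +0.2364
  t44: +0.0255
  t45: -0.0122
Σ = +45.7202 → |volume| = 45.72

Directed edges: 135 total; 7 unmatched, e.g. (2.96,-0.42,3.29)→(1.27,0.37,1.57) → open.

45.72 OPEN


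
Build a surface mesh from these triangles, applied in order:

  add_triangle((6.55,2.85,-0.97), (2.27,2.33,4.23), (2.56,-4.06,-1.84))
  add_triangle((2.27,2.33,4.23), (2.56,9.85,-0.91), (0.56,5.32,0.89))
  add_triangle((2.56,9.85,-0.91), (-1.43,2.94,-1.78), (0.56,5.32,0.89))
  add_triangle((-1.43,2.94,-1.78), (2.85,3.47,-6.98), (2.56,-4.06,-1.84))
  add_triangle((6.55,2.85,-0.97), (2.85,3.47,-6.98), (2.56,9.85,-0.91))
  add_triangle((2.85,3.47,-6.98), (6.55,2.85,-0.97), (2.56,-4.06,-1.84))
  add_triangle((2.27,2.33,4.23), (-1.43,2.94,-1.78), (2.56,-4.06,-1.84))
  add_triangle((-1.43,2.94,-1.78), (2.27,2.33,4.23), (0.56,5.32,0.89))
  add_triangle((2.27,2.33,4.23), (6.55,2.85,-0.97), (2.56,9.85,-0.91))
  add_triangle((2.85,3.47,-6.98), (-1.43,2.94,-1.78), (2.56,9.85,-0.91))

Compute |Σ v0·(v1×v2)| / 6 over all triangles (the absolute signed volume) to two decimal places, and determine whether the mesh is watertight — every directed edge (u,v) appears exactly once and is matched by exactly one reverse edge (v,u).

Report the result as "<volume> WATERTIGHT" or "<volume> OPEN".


216.64 WATERTIGHT

Per-triangle v0·(v1×v2)/6:
  t1: +23.6498
  t2: +9.7783
  t3: +7.0132
  t4: +8.1577
  t5: +61.2502
  t6: +40.5966
  t7: -8.7851
  t8: +1.8443
  t9: +44.3251
  t10: +28.8113
Σ = +216.6414 → |volume| = 216.64

Directed edges: 30 total, each appears once with its reverse present → watertight.
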